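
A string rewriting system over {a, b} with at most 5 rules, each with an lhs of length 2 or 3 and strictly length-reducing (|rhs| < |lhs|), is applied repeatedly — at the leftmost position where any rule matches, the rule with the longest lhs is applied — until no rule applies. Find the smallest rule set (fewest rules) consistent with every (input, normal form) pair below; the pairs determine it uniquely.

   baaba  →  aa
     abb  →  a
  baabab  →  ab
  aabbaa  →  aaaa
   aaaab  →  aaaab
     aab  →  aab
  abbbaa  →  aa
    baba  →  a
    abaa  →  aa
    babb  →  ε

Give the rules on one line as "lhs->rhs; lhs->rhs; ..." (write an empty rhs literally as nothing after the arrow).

  | baaba => aba => aa
  | abb => a
  | baabab => abab => ab
  | aabbaa => aaaa

ba->a; baa->a; bab->b; bb->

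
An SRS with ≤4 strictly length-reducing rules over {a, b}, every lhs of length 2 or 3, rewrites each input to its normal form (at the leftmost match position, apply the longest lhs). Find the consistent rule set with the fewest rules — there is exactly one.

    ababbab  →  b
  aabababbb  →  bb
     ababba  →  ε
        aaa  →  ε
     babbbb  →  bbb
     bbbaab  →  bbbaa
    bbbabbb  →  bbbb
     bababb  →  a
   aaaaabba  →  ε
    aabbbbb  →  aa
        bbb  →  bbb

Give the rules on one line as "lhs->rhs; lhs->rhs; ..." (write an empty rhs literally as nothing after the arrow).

  | ababbab => aabbab => aabab => aaab => b
  | aabababbb => aaababbb => babbb => bb
  | ababba => aabba => aaba => aaa => ε
  | aaa => ε

aaa->; ab->a; bab->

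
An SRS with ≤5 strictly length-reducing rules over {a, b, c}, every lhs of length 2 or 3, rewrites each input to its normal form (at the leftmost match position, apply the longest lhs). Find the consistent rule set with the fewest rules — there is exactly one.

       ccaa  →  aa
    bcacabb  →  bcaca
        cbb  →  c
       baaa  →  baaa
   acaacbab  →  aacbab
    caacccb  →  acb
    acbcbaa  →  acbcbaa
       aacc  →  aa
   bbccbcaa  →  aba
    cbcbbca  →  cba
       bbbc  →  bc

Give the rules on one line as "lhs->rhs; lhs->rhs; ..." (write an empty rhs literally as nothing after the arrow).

  | ccaa => aa
  | bcacabb => bcaca
  | cbb => c
  | baaa

bb->; caa->a; cc->; ccb->ab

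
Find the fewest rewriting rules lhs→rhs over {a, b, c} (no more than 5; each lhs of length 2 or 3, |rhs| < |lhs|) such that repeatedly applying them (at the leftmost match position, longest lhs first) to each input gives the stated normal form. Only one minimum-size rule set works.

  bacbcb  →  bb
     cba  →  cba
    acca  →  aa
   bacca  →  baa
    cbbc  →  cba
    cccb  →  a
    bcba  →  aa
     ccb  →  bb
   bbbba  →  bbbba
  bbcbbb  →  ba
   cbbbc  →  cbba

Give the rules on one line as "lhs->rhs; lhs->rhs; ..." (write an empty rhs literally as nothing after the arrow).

  | bacbcb => bacab => bb
  | cba
  | acca => aba => aa
  | bacca => baba => baa

ab->a; aca->; bc->a; cc->b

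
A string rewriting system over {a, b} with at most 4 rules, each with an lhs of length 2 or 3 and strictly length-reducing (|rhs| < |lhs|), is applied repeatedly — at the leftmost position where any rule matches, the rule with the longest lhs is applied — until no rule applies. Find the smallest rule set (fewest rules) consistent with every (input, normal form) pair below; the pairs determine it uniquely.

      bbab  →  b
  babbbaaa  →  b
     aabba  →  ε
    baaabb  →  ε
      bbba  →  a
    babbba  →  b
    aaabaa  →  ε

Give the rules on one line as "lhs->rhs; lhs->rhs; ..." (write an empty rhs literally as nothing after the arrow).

  | bbab => aab => b
  | babbbaaa => bbbbaaa => abbaaa => baaa => baa => ba => b
  | aabba => bba => aa => ε
  | baaabb => baabb => babb => bbb => ab => ε

aa->; ab->; ba->b; bb->a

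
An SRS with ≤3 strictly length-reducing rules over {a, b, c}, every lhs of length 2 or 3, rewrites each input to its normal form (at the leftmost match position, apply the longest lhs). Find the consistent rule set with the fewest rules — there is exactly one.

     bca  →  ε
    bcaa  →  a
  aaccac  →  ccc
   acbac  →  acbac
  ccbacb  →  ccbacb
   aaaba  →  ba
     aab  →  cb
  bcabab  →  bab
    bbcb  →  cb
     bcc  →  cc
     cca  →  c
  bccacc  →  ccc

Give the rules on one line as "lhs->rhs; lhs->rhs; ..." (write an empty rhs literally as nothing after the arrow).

aa->c; bc->c; ca->

  | bca => ca => ε
  | bcaa => caa => a
  | aaccac => cccac => ccc
  | acbac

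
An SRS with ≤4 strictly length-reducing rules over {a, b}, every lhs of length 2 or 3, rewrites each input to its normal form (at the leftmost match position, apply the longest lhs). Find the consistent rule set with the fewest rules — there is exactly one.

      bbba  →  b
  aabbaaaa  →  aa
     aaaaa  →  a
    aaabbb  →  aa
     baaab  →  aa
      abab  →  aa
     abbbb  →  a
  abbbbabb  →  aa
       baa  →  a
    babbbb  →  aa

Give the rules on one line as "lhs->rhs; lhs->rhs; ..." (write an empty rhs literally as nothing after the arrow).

aaa->b; ab->a; ba->; bbb->aa

  | bbba => aaa => b
  | aabbaaaa => aabaaaa => aaaaaa => baaa => aa
  | aaaaa => baa => a
  | aaabbb => bbbb => aab => aa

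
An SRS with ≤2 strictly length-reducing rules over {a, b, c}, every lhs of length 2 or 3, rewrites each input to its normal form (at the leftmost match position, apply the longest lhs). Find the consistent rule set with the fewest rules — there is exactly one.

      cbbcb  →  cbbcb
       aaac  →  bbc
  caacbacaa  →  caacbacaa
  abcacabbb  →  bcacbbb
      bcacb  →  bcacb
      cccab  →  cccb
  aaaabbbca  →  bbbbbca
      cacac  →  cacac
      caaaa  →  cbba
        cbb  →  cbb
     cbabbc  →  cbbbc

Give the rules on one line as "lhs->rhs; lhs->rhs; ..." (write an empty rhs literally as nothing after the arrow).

  | cbbcb
  | aaac => bbc
  | caacbacaa
  | abcacabbb => bcacabbb => bcacbbb

aaa->bb; ab->b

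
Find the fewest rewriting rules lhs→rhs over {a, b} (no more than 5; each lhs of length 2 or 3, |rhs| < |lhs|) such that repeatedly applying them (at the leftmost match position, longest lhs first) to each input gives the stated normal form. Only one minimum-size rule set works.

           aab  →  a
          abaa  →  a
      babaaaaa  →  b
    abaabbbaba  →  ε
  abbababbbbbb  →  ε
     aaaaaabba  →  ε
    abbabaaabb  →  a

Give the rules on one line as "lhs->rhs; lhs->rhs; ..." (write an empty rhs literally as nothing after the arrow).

aa->; aab->a; ab->a; abb->aa

  | aab => a
  | abaa => aaa => a
  | babaaaaa => baaaaaa => baaaa => baa => b
  | abaabbbaba => aaabbbaba => abbbaba => aababa => aaba => aa => ε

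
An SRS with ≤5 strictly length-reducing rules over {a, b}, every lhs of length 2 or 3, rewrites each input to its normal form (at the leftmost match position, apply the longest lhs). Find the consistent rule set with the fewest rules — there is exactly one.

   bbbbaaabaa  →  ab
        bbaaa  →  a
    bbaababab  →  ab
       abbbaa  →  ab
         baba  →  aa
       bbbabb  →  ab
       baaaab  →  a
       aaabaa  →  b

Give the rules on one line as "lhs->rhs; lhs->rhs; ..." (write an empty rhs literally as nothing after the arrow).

  | bbbbaaabaa => abbaaabaa => aaaaabaa => aabaa => abaa => aba => ab
  | bbaaa => aaaa => a
  | bbaababab => aaababab => babab => bbab => aab => ab
  | abbbaa => aabaa => abaa => aba => ab

aaa->; aab->ab; ba->b; bb->a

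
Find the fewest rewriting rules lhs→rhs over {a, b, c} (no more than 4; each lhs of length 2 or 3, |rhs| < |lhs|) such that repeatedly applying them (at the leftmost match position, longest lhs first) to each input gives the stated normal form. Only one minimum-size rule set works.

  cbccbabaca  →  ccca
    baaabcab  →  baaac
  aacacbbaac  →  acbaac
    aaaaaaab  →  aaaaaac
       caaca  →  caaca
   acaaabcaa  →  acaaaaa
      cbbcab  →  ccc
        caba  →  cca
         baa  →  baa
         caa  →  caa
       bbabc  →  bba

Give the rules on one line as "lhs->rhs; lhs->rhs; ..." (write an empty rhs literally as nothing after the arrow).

  | cbccbabaca => cccbabaca => cccbcaca => ccccaca => ccca
  | baaabcab => baaaab => baaac
  | aacacbbaac => aabbaac => acbaac
  | aaaaaaab => aaaaaac

ab->c; abc->a; bc->c; cac->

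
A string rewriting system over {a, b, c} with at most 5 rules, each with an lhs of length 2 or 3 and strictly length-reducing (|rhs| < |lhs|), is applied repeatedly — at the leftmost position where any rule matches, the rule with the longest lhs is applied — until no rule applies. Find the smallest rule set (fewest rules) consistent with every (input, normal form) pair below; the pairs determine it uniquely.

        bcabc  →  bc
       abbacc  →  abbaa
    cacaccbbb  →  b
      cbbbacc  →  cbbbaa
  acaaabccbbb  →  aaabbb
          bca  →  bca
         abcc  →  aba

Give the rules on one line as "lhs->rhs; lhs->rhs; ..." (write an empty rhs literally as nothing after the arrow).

  | bcabc => bc
  | abbacc => abbaa
  | cacaccbbb => caccbbb => cabb => b
  | cbbbacc => cbbbaa

aca->a; cab->; cc->a; ccb->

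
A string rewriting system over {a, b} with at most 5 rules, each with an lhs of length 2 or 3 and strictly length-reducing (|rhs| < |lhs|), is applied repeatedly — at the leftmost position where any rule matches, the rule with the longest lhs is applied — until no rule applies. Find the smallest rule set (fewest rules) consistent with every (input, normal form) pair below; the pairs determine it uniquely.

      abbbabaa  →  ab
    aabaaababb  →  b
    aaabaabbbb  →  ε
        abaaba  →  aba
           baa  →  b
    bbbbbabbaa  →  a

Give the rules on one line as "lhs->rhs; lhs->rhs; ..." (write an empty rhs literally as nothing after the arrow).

  | abbbabaa => aababaa => abaa => ab
  | aabaaababb => aaababb => babb => baa => b
  | aaabaabbbb => baabbbb => bbbb => abb => aa => ε
  | abaaba => aba

aa->; aaa->; aab->; bb->a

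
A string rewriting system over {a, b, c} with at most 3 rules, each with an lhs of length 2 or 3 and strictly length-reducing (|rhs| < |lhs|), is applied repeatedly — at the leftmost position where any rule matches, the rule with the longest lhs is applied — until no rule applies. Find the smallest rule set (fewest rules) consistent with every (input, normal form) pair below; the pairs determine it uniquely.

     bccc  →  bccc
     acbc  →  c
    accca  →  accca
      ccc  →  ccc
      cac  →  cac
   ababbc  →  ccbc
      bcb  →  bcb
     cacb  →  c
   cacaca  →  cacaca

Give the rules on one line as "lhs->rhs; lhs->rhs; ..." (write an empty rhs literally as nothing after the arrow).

ab->c; acb->

  | bccc
  | acbc => c
  | accca
  | ccc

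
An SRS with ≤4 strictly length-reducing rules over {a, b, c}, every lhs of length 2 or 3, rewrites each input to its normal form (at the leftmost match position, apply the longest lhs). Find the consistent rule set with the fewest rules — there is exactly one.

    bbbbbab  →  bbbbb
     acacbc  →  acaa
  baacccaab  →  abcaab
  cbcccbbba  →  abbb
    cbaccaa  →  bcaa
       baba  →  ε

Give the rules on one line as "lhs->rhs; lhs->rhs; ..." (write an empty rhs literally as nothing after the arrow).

ba->; cbc->a; cc->b

  | bbbbbab => bbbbb
  | acacbc => acaa
  | baacccaab => acccaab => abcaab
  | cbcccbbba => accbbba => abbbba => abbb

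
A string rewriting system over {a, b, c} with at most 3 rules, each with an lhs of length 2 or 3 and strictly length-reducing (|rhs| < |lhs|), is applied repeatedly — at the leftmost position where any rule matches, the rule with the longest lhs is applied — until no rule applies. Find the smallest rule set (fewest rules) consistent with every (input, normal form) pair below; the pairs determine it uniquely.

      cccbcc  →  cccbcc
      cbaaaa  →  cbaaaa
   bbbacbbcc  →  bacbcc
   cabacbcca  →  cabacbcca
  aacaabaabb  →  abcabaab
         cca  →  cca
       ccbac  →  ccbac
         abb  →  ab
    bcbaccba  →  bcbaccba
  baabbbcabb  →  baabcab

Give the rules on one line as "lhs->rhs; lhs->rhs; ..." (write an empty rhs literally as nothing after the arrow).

aca->bc; bb->b

  | cccbcc
  | cbaaaa
  | bbbacbbcc => bbacbbcc => bacbbcc => bacbcc
  | cabacbcca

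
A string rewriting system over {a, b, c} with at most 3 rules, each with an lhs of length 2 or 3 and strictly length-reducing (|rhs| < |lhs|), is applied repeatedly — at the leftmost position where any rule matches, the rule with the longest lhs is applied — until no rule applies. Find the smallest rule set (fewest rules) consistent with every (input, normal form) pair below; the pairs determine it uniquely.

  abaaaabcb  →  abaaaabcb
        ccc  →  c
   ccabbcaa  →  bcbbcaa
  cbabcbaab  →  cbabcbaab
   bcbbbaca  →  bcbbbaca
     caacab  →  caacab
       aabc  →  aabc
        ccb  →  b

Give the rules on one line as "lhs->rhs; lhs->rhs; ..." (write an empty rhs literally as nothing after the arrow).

  | abaaaabcb
  | ccc => c
  | ccabbcaa => bcbbcaa
  | cbabcbaab

cc->; cca->bc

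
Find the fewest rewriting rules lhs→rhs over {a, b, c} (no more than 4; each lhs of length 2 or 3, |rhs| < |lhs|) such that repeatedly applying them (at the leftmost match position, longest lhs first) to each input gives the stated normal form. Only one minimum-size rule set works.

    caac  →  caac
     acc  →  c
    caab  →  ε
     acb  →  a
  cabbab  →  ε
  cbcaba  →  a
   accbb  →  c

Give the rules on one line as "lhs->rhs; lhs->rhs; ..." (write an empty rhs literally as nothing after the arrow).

  | caac
  | acc => c
  | caab => cab => cb => ε
  | acb => a

ab->b; acc->c; cb->; cbb->c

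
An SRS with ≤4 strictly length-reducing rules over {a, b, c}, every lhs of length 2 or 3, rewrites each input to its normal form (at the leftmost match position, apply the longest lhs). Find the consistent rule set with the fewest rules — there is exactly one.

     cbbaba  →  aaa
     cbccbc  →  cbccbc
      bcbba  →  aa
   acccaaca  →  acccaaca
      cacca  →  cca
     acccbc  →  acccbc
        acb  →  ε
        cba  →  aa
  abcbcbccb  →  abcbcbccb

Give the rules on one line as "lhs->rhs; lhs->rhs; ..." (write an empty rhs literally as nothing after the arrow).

  | cbbaba => cbaba => aaba => aaa
  | cbccbc
  | bcbba => bcba => baa => aa
  | acccaaca

acb->; ba->a; cac->c; cba->aa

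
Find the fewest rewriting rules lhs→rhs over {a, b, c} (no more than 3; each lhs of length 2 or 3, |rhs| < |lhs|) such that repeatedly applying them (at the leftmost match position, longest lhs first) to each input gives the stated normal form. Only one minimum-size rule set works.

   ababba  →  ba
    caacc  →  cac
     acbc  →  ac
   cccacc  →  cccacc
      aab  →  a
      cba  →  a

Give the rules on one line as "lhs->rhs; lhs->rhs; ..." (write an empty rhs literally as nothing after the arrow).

  | ababba => abba => ba
  | caacc => cac
  | acbc => ac
  | cccacc

aac->a; ab->; cb->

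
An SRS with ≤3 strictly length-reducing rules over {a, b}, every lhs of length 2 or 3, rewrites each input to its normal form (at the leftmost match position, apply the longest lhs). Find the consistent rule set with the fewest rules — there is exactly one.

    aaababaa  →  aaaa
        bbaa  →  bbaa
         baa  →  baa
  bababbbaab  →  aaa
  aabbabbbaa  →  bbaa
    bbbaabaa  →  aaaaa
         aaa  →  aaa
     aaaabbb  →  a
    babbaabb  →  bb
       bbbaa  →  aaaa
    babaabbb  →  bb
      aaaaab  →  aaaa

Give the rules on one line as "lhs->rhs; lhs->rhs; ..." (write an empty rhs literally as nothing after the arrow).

  | aaababaa => aaabaa => aaaa
  | bbaa
  | baa
  | bababbbaab => babbbaab => bbbaab => aaaab => aaa

ab->; bbb->aa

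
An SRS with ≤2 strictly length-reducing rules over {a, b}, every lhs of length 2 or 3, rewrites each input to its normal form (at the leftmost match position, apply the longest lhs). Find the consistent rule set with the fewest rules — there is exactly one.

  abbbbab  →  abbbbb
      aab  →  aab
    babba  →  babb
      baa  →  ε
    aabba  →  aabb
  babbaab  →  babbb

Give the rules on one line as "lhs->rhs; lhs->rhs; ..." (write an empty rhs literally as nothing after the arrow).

  | abbbbab => abbbbb
  | aab
  | babba => babb
  | baa => ε

baa->; bba->bb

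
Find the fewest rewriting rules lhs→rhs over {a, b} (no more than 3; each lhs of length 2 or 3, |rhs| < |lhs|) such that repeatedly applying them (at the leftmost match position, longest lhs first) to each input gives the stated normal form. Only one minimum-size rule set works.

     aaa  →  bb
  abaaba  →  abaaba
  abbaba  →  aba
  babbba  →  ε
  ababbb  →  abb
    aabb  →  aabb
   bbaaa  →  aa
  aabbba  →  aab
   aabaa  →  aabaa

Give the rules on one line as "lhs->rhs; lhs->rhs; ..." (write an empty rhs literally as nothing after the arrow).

aaa->bb; bab->; bba->

  | aaa => bb
  | abaaba
  | abbaba => aba
  | babbba => bba => ε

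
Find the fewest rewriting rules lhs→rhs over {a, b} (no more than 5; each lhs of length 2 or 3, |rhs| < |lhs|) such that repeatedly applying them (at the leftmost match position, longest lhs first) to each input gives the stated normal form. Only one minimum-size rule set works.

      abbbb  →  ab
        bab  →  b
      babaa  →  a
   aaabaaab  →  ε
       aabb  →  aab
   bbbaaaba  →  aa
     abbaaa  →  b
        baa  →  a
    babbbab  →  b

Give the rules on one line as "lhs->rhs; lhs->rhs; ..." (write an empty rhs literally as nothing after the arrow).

aaa->b; abb->ab; ba->; bb->

  | abbbb => abbb => abb => ab
  | bab => b
  | babaa => baa => a
  | aaabaaab => bbaaab => aaab => bb => ε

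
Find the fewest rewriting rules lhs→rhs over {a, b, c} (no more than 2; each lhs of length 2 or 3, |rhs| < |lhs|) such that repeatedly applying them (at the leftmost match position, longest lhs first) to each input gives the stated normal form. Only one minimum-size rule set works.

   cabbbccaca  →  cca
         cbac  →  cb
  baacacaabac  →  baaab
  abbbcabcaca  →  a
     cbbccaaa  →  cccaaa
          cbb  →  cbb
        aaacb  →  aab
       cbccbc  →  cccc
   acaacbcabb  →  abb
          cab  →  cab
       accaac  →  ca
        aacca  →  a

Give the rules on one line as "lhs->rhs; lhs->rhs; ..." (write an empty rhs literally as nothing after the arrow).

  | cabbbccaca => cabbccaca => cabccaca => caccaca => ccaca => cca
  | cbac => cb
  | baacacaabac => baacaabac => baaabac => baaab
  | abbbcabcaca => abbcabcaca => abcabcaca => acabcaca => abcaca => acaca => aca => a

ac->; bc->c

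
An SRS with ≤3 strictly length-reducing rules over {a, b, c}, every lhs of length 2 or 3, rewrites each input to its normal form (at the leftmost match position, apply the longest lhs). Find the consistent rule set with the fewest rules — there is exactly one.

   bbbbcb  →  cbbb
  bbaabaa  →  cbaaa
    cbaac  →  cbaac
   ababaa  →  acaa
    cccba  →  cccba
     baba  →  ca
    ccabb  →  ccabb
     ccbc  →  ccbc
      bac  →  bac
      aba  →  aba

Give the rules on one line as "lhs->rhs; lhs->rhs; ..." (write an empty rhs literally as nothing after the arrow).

  | bbbbcb => bbcbb => cbbb
  | bbaabaa => bbcaaa => cbaaa
  | cbaac
  | ababaa => acaa

aab->ca; bab->c; bbc->cb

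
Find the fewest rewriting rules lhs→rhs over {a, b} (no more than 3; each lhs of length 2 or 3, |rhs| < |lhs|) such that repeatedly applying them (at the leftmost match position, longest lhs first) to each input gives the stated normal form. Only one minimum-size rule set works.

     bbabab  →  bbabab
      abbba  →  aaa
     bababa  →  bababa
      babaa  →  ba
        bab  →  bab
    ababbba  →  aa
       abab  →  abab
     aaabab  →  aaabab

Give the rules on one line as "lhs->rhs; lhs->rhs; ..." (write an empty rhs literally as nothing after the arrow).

  | bbabab
  | abbba => aaa
  | bababa
  | babaa => ba

baa->; bbb->a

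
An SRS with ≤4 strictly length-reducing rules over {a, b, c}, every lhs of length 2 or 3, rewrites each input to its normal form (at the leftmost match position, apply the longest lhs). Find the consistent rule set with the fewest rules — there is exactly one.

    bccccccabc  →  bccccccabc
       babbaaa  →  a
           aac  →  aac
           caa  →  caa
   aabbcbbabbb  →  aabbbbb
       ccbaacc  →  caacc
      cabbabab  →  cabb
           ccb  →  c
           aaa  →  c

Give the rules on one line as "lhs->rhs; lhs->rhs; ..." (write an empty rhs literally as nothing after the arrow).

aaa->c; ba->; cb->

  | bccccccabc
  | babbaaa => bbaaa => baa => a
  | aac
  | caa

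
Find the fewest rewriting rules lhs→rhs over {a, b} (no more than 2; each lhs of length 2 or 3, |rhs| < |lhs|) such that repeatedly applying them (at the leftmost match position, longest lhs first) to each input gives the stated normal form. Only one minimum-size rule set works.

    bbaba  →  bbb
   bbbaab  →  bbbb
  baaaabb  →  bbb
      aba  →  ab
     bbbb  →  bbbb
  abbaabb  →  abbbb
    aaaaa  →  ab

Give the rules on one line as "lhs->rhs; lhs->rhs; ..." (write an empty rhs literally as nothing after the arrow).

aaa->ab; ba->b

  | bbaba => bbba => bbb
  | bbbaab => bbbab => bbbb
  | baaaabb => baaabb => baabb => babb => bbb
  | aba => ab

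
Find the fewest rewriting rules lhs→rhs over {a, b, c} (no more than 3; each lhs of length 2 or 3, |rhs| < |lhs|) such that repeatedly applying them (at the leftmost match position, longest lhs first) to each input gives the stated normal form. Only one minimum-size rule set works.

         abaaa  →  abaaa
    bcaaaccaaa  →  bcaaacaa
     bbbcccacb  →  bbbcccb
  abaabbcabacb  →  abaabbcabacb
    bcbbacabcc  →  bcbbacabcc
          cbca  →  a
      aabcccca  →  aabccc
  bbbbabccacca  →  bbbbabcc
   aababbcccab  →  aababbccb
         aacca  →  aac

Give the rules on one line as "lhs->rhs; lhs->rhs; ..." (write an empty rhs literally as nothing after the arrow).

cbc->; cca->c

  | abaaa
  | bcaaaccaaa => bcaaacaa
  | bbbcccacb => bbbcccb
  | abaabbcabacb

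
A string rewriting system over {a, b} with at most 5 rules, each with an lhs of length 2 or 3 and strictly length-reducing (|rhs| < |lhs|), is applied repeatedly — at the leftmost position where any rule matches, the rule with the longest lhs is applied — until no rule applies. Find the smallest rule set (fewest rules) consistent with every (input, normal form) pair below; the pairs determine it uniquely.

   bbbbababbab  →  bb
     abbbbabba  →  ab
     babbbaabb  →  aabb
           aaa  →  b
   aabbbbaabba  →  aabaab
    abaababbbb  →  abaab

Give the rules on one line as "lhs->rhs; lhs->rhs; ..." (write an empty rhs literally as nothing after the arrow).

aaa->b; bab->b; bba->b; bbb->

  | bbbbababbab => bababbab => babbab => bbab => bb
  | abbbbabba => ababba => abba => ab
  | babbbaabb => bbbaabb => aabb
  | aaa => b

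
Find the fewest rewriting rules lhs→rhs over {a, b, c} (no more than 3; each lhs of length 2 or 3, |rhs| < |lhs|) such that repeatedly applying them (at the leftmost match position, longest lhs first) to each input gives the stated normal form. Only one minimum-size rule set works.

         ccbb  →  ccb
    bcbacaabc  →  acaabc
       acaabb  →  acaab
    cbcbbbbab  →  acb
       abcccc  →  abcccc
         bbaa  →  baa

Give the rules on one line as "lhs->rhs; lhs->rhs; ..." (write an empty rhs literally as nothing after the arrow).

bb->b; bcb->; cba->ac

  | ccbb => ccb
  | bcbacaabc => acaabc
  | acaabb => acaab
  | cbcbbbbab => cbbbab => cbbab => cbab => acb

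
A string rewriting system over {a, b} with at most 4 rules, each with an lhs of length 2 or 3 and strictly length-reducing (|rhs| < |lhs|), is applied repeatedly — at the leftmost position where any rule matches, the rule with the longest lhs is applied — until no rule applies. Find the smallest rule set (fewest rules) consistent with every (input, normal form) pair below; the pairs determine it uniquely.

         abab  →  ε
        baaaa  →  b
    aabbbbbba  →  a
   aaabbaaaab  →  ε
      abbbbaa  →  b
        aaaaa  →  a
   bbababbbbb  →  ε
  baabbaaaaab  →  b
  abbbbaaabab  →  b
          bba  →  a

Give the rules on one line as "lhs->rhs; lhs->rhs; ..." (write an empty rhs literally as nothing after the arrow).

  | abab => ab => ε
  | baaaa => baa => b
  | aabbbbbba => bbbbbba => bbbba => bba => a
  | aaabbaaaab => abbaaaab => baaaab => baab => bb => ε

aa->; ab->; bb->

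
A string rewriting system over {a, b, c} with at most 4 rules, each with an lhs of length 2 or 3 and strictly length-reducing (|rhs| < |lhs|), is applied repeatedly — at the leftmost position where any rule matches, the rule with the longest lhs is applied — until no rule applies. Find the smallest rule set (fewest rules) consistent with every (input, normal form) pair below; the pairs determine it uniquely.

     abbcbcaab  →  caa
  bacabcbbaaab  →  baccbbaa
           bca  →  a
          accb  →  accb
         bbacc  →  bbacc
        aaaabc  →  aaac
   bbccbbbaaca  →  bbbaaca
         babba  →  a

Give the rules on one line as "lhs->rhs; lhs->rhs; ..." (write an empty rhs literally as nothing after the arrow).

  | abbcbcaab => ccbcaab => caaab => caa
  | bacabcbbaaab => baccbbaaab => baccbbaa
  | bca => a
  | accb

ab->; abb->c; bc->; cbc->a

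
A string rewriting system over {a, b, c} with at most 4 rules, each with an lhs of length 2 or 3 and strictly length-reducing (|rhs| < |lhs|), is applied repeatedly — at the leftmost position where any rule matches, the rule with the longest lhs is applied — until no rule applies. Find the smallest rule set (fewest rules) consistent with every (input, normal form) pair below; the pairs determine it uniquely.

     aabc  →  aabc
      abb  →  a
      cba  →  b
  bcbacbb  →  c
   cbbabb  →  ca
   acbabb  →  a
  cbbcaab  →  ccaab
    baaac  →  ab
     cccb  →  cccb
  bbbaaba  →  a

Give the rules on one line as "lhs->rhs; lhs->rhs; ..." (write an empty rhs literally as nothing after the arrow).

  | aabc
  | abb => a
  | cba => b
  | bcbacbb => bbcbb => cbb => c

ac->b; ba->; bb->; cba->b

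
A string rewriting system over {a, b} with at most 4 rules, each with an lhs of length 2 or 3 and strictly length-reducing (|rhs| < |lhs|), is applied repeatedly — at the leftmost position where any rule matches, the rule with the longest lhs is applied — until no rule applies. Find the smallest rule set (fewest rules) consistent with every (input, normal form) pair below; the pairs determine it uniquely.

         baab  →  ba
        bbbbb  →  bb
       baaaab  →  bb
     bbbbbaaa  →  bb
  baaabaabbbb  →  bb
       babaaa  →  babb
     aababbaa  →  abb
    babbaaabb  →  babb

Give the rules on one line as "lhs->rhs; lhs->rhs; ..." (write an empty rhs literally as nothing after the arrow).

  | baab => ba
  | bbbbb => bbbb => bbb => bb
  | baaaab => bbaab => bbab => bbb => bb
  | bbbbbaaa => bbbbaaa => bbbaaa => bbaaa => bbaa => bba => bb

aa->b; aab->a; bba->bb; bbb->bb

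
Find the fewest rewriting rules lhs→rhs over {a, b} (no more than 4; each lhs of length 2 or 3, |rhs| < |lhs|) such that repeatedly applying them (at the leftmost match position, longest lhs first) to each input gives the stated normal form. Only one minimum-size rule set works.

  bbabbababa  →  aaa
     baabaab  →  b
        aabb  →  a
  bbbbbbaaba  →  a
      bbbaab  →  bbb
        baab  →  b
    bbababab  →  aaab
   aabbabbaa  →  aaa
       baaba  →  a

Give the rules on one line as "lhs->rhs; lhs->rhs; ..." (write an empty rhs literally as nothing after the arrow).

abb->; ba->a; baa->

  | bbabbababa => babbababa => abbababa => ababa => aaba => aaa
  | baabaab => baab => b
  | aabb => a
  | bbbbbbaaba => bbbbbba => bbbbba => bbbba => bbba => bba => ba => a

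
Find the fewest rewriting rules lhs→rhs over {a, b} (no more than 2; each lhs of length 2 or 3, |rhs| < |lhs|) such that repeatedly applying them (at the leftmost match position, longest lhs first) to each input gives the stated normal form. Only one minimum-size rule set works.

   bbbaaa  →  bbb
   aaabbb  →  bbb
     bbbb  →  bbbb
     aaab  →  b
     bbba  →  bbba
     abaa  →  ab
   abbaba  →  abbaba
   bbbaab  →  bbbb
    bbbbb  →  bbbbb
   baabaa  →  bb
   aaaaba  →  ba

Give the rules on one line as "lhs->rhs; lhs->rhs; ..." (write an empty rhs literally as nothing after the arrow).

aa->; aaa->aa

  | bbbaaa => bbbaa => bbb
  | aaabbb => aabbb => bbb
  | bbbb
  | aaab => aab => b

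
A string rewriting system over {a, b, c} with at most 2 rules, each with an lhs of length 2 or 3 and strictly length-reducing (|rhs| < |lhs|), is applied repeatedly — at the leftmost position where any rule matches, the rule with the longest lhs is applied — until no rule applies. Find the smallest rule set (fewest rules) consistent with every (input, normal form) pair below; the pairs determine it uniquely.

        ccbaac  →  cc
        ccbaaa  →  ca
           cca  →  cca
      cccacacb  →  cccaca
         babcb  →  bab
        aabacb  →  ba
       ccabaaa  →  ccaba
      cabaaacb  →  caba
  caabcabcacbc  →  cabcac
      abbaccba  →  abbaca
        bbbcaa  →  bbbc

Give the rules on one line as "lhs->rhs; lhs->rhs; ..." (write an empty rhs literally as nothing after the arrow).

  | ccbaac => caac => cc
  | ccbaaa => caaa => ca
  | cca
  | cccacacb => cccaca

aa->; cb->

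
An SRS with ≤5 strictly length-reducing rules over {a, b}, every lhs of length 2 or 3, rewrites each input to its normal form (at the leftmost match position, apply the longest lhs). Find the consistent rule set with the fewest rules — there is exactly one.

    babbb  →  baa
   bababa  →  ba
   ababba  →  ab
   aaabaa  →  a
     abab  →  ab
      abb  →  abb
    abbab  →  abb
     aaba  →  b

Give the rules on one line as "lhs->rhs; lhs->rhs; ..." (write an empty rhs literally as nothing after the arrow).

aab->bb; aba->a; bba->b; bbb->a

  | babbb => baa
  | bababa => baba => ba
  | ababba => abba => ab
  | aaabaa => abbaa => aba => a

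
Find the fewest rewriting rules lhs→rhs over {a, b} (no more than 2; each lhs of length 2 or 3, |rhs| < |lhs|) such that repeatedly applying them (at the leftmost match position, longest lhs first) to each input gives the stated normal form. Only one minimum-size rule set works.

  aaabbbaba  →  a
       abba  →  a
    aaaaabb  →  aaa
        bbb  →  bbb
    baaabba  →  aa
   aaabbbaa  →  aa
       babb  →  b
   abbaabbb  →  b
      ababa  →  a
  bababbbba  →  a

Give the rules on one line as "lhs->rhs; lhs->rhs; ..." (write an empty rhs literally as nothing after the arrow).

ab->; ba->a

  | aaabbbaba => aabbaba => ababa => aba => a
  | abba => ba => a
  | aaaaabb => aaaab => aaa
  | bbb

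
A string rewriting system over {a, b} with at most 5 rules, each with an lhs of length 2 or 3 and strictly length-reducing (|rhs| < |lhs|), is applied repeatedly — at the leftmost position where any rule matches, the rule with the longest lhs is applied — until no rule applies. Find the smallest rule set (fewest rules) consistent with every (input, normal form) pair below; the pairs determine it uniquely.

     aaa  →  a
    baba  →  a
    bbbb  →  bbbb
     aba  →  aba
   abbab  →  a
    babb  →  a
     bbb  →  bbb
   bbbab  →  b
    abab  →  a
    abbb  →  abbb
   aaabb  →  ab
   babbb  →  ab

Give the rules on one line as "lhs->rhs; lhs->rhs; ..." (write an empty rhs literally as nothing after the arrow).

aa->a; aab->a; baa->; bab->aa

  | aaa => aa => a
  | baba => aaa => aa => a
  | bbbb
  | aba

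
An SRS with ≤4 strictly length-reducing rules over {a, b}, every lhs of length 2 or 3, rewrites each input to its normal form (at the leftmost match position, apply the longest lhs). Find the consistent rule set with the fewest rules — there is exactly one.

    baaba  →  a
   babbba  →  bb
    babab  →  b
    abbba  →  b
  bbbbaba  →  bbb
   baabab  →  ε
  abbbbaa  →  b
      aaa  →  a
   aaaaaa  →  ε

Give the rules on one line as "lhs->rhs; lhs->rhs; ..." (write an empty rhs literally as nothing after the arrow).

aa->; ab->; ba->

  | baaba => aba => a
  | babbba => bbba => bb
  | babab => bab => b
  | abbba => bba => b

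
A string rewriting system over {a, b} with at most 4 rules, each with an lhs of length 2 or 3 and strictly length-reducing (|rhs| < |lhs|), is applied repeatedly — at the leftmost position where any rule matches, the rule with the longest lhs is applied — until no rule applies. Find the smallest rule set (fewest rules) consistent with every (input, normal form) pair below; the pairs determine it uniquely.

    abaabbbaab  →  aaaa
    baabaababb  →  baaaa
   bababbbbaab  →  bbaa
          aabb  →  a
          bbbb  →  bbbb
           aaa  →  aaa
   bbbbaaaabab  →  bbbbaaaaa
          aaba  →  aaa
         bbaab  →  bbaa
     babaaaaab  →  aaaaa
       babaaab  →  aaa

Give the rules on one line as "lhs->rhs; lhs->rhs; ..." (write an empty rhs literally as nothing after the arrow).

  | abaabbbaab => aaabbbaab => aabaab => aaaab => aaaa
  | baabaababb => baaaababb => baaaaabb => baaaa
  | bababbbbaab => abbbbaab => bbaab => bbaa
  | aabb => a

ab->a; abb->; bab->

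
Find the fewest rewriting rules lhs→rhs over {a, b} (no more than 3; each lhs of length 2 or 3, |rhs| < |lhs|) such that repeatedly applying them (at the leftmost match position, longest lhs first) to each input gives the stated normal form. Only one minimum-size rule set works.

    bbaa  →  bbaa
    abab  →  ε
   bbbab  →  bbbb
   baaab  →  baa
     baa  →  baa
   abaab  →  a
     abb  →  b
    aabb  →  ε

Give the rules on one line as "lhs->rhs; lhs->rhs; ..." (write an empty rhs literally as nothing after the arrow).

ab->; bab->bb

  | bbaa
  | abab => ab => ε
  | bbbab => bbbb
  | baaab => baa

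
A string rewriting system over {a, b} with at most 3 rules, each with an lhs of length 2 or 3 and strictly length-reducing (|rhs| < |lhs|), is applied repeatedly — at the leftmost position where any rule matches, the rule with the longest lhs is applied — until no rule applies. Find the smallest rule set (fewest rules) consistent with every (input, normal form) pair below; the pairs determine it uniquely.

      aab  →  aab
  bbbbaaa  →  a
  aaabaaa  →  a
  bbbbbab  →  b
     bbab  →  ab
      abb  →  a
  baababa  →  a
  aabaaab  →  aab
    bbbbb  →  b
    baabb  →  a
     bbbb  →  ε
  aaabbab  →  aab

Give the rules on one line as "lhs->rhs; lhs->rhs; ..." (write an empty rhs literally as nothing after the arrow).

  | aab
  | bbbbaaa => bbaaa => aaa => a
  | aaabaaa => abaaa => aaa => a
  | bbbbbab => bbbab => bab => b

aaa->a; ba->; bb->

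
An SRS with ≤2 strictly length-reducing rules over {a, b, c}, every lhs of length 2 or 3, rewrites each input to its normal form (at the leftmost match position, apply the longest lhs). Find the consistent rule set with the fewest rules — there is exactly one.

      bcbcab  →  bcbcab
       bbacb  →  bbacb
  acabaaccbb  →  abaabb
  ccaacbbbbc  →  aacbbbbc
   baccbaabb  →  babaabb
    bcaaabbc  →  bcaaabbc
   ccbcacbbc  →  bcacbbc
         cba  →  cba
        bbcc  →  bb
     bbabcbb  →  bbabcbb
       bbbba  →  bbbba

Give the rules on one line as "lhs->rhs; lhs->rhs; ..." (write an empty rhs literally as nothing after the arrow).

  | bcbcab
  | bbacb
  | acabaaccbb => abaaccbb => abaabb
  | ccaacbbbbc => aacbbbbc

aca->a; cc->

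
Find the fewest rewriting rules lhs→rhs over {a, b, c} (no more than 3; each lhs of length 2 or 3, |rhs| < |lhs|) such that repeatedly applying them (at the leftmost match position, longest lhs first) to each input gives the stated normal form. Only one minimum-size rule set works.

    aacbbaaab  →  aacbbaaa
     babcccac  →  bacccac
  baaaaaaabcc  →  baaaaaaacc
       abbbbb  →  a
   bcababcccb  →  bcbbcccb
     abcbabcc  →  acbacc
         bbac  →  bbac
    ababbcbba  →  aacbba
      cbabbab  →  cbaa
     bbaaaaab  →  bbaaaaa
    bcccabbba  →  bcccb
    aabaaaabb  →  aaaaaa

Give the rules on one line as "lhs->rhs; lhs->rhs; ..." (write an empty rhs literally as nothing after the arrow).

  | aacbbaaab => aacbbaaa
  | babcccac => bacccac
  | baaaaaaabcc => baaaaaaacc
  | abbbbb => abbbb => abbb => abb => ab => a

ab->a; caa->cb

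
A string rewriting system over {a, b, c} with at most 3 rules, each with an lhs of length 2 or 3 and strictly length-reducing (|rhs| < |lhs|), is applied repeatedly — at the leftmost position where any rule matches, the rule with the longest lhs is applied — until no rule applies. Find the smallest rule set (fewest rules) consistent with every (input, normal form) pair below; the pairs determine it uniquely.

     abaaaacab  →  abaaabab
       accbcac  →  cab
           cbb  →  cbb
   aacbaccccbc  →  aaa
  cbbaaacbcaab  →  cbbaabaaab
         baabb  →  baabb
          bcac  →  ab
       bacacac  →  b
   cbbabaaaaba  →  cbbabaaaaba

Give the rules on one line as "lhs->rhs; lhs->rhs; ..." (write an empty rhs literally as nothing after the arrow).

  | abaaaacab => abaaabab
  | accbcac => cbcac => caac => cab
  | cbb
  | aacbaccccbc => abbaccccbc => abbcccbc => abaccbc => abcbc => aabc => aaa

aac->ab; ac->; bc->a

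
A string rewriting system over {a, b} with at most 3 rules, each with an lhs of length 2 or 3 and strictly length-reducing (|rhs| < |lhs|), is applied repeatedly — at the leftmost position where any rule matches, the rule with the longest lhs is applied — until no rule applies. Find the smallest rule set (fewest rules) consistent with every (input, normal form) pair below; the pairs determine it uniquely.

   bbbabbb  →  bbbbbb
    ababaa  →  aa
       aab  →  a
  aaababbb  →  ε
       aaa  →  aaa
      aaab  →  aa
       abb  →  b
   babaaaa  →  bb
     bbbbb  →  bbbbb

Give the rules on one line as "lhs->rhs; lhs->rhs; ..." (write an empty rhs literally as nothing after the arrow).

ab->; ba->b

  | bbbabbb => bbbbbb
  | ababaa => abaa => aa
  | aab => a
  | aaababbb => aaabbb => aabb => ab => ε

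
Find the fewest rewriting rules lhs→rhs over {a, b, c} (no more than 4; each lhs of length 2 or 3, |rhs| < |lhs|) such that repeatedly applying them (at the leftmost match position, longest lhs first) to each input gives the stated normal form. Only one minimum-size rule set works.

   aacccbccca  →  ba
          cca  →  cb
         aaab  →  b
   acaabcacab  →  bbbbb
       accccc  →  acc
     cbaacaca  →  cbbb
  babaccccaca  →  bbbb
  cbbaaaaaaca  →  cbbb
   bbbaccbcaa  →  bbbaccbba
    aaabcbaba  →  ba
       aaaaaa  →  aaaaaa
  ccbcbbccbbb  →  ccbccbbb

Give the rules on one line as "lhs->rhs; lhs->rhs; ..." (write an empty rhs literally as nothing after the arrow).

  | aacccbccca => aabccca => abccca => bccca => ba
  | cca => cb
  | aaab => aab => ab => b
  | acaabcacab => ababcacab => babcacab => bbcacab => bbbcab => bbbbb

ab->b; bcb->; ca->b; ccc->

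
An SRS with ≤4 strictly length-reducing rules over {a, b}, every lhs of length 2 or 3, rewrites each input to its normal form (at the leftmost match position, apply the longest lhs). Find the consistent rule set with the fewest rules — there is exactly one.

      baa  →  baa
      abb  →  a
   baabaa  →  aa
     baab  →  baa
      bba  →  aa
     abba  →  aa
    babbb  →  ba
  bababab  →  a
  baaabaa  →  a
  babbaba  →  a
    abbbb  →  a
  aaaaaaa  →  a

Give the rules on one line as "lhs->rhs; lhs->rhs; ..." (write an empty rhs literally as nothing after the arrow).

  | baa
  | abb => ab => a
  | baabaa => baaaa => bbba => aba => aa
  | baab => baa

aaa->bb; ab->a; bb->a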